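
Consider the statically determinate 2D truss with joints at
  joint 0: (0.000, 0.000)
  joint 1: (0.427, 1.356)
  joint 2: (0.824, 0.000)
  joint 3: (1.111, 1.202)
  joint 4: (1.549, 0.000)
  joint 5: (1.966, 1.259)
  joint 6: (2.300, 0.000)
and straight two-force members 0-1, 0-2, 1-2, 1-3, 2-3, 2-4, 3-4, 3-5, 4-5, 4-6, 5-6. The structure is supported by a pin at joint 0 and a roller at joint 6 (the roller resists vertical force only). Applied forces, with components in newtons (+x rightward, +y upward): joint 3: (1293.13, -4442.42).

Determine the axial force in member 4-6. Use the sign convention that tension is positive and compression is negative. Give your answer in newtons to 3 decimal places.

748.564

N=7 nodes, M=11 members, R=3 reactions → 2N=14, M+R=14
member 0 (0-1): L=1.4216, (cx,cy)=(0.3004,0.9538)
member 1 (0-2): L=0.8240, (cx,cy)=(1.0000,0.0000)
member 2 (1-2): L=1.4129, (cx,cy)=(0.2810,-0.9597)
member 3 (1-3): L=0.7011, (cx,cy)=(0.9756,-0.2196)
member 4 (2-3): L=1.2358, (cx,cy)=(0.2322,0.9727)
member 5 (2-4): L=0.7250, (cx,cy)=(1.0000,0.0000)
member 6 (3-4): L=1.2793, (cx,cy)=(0.3424,-0.9396)
member 7 (3-5): L=0.8569, (cx,cy)=(0.9978,0.0665)
member 8 (4-5): L=1.3263, (cx,cy)=(0.3144,0.9493)
member 9 (4-6): L=0.7510, (cx,cy)=(1.0000,0.0000)
member 10 (5-6): L=1.3026, (cx,cy)=(0.2564,-0.9666)
solve A·x = −loads:
  F[0-1] = -1699.1941 N (compression)
  F[0-2] = +1803.4948 N (tension)
  F[1-2] = +1936.1236 N (tension)
  F[1-3] = -1080.7666 N (compression)
  F[2-3] = -1910.3574 N (compression)
  F[2-4] = +2791.1656 N (tension)
  F[3-4] = -3125.3043 N (compression)
  F[3-5] = -1724.9738 N (compression)
  F[4-5] = +3093.3042 N (tension)
  F[4-6] = +748.5640 N (tension)
  F[5-6] = -2919.2881 N (compression)
  Rx@0 = -1293.1300 N
  Ry@0 = +1620.7370 N
  Ry@6 = +2821.6830 N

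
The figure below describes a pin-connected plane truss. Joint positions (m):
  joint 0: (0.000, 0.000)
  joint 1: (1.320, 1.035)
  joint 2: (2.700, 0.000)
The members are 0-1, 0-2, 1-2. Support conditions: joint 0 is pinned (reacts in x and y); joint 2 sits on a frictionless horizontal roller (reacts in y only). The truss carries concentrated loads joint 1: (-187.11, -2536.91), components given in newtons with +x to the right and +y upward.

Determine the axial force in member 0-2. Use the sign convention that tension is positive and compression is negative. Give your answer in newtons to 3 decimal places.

N=3 nodes, M=3 members, R=3 reactions → 2N=6, M+R=6
member 0 (0-1): L=1.6774, (cx,cy)=(0.7869,0.6170)
member 1 (0-2): L=2.7000, (cx,cy)=(1.0000,0.0000)
member 2 (1-2): L=1.7250, (cx,cy)=(0.8000,-0.6000)
solve A·x = −loads:
  F[0-1] = -2217.6642 N (compression)
  F[0-2] = +1558.0555 N (tension)
  F[1-2] = -1947.5694 N (compression)
  Rx@0 = +187.1100 N
  Ry@0 = +1368.3684 N
  Ry@2 = +1168.5416 N

1558.055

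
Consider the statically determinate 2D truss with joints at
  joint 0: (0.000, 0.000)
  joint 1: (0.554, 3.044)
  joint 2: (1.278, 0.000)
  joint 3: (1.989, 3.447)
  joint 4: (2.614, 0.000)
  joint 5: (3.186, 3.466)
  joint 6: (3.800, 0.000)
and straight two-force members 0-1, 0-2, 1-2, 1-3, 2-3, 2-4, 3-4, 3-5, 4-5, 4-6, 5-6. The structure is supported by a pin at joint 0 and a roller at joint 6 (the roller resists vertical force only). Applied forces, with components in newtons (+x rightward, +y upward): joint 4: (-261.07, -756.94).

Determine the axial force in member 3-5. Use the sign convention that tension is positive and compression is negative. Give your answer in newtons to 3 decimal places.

-178.663

N=7 nodes, M=11 members, R=3 reactions → 2N=14, M+R=14
member 0 (0-1): L=3.0940, (cx,cy)=(0.1791,0.9838)
member 1 (0-2): L=1.2780, (cx,cy)=(1.0000,0.0000)
member 2 (1-2): L=3.1289, (cx,cy)=(0.2314,-0.9729)
member 3 (1-3): L=1.4905, (cx,cy)=(0.9628,0.2704)
member 4 (2-3): L=3.5196, (cx,cy)=(0.2020,0.9794)
member 5 (2-4): L=1.3360, (cx,cy)=(1.0000,0.0000)
member 6 (3-4): L=3.5032, (cx,cy)=(0.1784,-0.9840)
member 7 (3-5): L=1.1972, (cx,cy)=(0.9999,0.0159)
member 8 (4-5): L=3.5129, (cx,cy)=(0.1628,0.9867)
member 9 (4-6): L=1.1860, (cx,cy)=(1.0000,0.0000)
member 10 (5-6): L=3.5200, (cx,cy)=(0.1744,-0.9847)
solve A·x = −loads:
  F[0-1] = -240.1257 N (compression)
  F[0-2] = -218.0740 N (compression)
  F[1-2] = +215.9960 N (tension)
  F[1-3] = -96.5722 N (compression)
  F[2-3] = -214.5577 N (compression)
  F[2-4] = -124.7511 N (compression)
  F[3-4] = +237.2151 N (tension)
  F[3-5] = -178.6625 N (compression)
  F[4-5] = +530.6120 N (tension)
  F[4-6] = +92.2408 N (tension)
  F[5-6] = -528.8021 N (compression)
  Rx@0 = +261.0700 N
  Ry@0 = +236.2450 N
  Ry@6 = +520.6950 N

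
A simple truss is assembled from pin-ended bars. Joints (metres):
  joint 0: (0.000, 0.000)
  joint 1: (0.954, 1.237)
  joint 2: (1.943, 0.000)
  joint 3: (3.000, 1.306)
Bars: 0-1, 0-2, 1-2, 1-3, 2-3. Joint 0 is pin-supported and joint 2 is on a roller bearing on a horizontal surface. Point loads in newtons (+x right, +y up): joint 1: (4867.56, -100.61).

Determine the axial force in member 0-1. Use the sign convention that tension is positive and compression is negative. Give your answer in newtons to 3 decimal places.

3848.769

N=4 nodes, M=5 members, R=3 reactions → 2N=8, M+R=8
member 0 (0-1): L=1.5621, (cx,cy)=(0.6107,0.7919)
member 1 (0-2): L=1.9430, (cx,cy)=(1.0000,0.0000)
member 2 (1-2): L=1.5838, (cx,cy)=(0.6245,-0.7811)
member 3 (1-3): L=2.0472, (cx,cy)=(0.9994,0.0337)
member 4 (2-3): L=1.6801, (cx,cy)=(0.6291,0.7773)
solve A·x = −loads:
  F[0-1] = +3848.7691 N (tension)
  F[0-2] = +2517.1157 N (tension)
  F[1-2] = -4030.8419 N (compression)
  F[1-3] = -0.0000 N (compression)
  F[2-3] = -0.0000 N (compression)
  Rx@0 = -4867.5600 N
  Ry@0 = -3047.6935 N
  Ry@2 = +3148.3035 N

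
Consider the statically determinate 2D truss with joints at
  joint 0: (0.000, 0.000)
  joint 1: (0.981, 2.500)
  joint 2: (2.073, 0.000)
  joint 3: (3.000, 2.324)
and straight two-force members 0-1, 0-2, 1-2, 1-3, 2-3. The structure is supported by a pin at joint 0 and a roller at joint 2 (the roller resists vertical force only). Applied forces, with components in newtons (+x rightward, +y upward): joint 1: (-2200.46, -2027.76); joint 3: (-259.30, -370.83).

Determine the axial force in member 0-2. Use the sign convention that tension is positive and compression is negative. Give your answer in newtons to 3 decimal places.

N=4 nodes, M=5 members, R=3 reactions → 2N=8, M+R=8
member 0 (0-1): L=2.6856, (cx,cy)=(0.3653,0.9309)
member 1 (0-2): L=2.0730, (cx,cy)=(1.0000,0.0000)
member 2 (1-2): L=2.7281, (cx,cy)=(0.4003,-0.9164)
member 3 (1-3): L=2.0267, (cx,cy)=(0.9962,-0.0868)
member 4 (2-3): L=2.5021, (cx,cy)=(0.3705,0.9288)
solve A·x = −loads:
  F[0-1] = -4132.3106 N (compression)
  F[0-2] = -950.2944 N (compression)
  F[1-2] = +1995.1878 N (tension)
  F[1-3] = -108.0483 N (compression)
  F[2-3] = -409.3443 N (compression)
  Rx@0 = +2459.7600 N
  Ry@0 = +3846.7524 N
  Ry@2 = -1448.1624 N

-950.294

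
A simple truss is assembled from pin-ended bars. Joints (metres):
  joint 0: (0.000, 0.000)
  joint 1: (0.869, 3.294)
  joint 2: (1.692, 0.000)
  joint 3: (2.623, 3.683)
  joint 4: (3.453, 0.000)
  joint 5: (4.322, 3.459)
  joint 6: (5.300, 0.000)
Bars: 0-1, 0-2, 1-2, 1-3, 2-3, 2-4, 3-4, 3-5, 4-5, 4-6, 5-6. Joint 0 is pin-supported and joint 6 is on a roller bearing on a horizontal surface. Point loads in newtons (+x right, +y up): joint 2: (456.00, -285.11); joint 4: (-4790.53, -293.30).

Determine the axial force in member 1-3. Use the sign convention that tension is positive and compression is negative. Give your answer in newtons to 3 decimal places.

-147.712

N=7 nodes, M=11 members, R=3 reactions → 2N=14, M+R=14
member 0 (0-1): L=3.4067, (cx,cy)=(0.2551,0.9669)
member 1 (0-2): L=1.6920, (cx,cy)=(1.0000,0.0000)
member 2 (1-2): L=3.3953, (cx,cy)=(0.2424,-0.9702)
member 3 (1-3): L=1.7966, (cx,cy)=(0.9763,0.2165)
member 4 (2-3): L=3.7988, (cx,cy)=(0.2451,0.9695)
member 5 (2-4): L=1.7610, (cx,cy)=(1.0000,0.0000)
member 6 (3-4): L=3.7754, (cx,cy)=(0.2198,-0.9755)
member 7 (3-5): L=1.7137, (cx,cy)=(0.9914,-0.1307)
member 8 (4-5): L=3.5665, (cx,cy)=(0.2437,0.9699)
member 9 (4-6): L=1.8470, (cx,cy)=(1.0000,0.0000)
member 10 (5-6): L=3.5946, (cx,cy)=(0.2721,-0.9623)
solve A·x = −loads:
  F[0-1] = -306.4398 N (compression)
  F[0-2] = -4256.3616 N (compression)
  F[1-2] = +272.4450 N (tension)
  F[1-3] = -147.7122 N (compression)
  F[2-3] = +21.4440 N (tension)
  F[2-4] = -4651.5771 N (compression)
  F[3-4] = +31.1786 N (tension)
  F[3-5] = -147.0692 N (compression)
  F[4-5] = +271.0533 N (tension)
  F[4-6] = +79.7633 N (tension)
  F[5-6] = -293.1671 N (compression)
  Rx@0 = +4334.5300 N
  Ry@0 = +296.3023 N
  Ry@6 = +282.1077 N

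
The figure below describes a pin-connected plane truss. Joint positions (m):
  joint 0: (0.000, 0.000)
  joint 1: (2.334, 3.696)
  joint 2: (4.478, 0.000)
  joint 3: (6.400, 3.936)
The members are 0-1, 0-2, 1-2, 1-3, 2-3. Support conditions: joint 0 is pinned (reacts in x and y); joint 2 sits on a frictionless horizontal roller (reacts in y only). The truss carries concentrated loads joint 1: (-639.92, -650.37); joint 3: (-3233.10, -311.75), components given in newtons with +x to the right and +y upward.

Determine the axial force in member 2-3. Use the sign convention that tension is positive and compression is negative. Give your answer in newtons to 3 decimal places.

N=4 nodes, M=5 members, R=3 reactions → 2N=8, M+R=8
member 0 (0-1): L=4.3713, (cx,cy)=(0.5339,0.8455)
member 1 (0-2): L=4.4780, (cx,cy)=(1.0000,0.0000)
member 2 (1-2): L=4.2728, (cx,cy)=(0.5018,-0.8650)
member 3 (1-3): L=4.0731, (cx,cy)=(0.9983,0.0589)
member 4 (2-3): L=4.3802, (cx,cy)=(0.4388,0.8986)
solve A·x = −loads:
  F[0-1] = -4195.6699 N (compression)
  F[0-2] = -1632.7784 N (compression)
  F[1-2] = +3132.8493 N (tension)
  F[1-3] = -3177.8258 N (compression)
  F[2-3] = -138.5521 N (compression)
  Rx@0 = +3873.0200 N
  Ry@0 = +3547.5292 N
  Ry@2 = -2585.4092 N

-138.552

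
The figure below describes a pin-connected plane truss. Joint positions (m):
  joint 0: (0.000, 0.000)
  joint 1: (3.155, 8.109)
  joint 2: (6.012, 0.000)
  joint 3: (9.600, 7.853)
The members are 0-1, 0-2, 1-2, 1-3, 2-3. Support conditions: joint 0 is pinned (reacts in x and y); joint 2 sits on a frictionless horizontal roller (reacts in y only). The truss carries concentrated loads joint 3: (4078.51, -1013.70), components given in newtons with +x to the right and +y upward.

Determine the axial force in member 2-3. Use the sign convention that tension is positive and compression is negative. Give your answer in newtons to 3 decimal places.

N=4 nodes, M=5 members, R=3 reactions → 2N=8, M+R=8
member 0 (0-1): L=8.7011, (cx,cy)=(0.3626,0.9319)
member 1 (0-2): L=6.0120, (cx,cy)=(1.0000,0.0000)
member 2 (1-2): L=8.5976, (cx,cy)=(0.3323,-0.9432)
member 3 (1-3): L=6.4501, (cx,cy)=(0.9992,-0.0397)
member 4 (2-3): L=8.6338, (cx,cy)=(0.4156,0.9096)
solve A·x = −loads:
  F[0-1] = +6365.6209 N (tension)
  F[0-2] = +1770.3613 N (tension)
  F[1-2] = -6477.7110 N (compression)
  F[1-3] = +4464.2285 N (tension)
  F[2-3] = -919.6950 N (compression)
  Rx@0 = -4078.5100 N
  Ry@0 = -5932.4176 N
  Ry@2 = +6946.1176 N

-919.695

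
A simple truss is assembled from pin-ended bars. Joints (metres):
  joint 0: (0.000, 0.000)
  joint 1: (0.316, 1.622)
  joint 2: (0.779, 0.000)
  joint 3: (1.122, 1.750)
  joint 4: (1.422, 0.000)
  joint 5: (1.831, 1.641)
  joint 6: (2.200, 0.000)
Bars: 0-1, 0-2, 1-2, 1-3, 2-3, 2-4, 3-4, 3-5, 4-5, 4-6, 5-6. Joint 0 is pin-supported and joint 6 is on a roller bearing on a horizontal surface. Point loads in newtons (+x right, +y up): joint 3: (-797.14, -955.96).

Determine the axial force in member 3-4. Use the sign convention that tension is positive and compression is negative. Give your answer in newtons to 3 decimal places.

138.249

N=7 nodes, M=11 members, R=3 reactions → 2N=14, M+R=14
member 0 (0-1): L=1.6525, (cx,cy)=(0.1912,0.9815)
member 1 (0-2): L=0.7790, (cx,cy)=(1.0000,0.0000)
member 2 (1-2): L=1.6868, (cx,cy)=(0.2745,-0.9616)
member 3 (1-3): L=0.8161, (cx,cy)=(0.9876,0.1568)
member 4 (2-3): L=1.7833, (cx,cy)=(0.1923,0.9813)
member 5 (2-4): L=0.6430, (cx,cy)=(1.0000,0.0000)
member 6 (3-4): L=1.7755, (cx,cy)=(0.1690,-0.9856)
member 7 (3-5): L=0.7173, (cx,cy)=(0.9884,-0.1520)
member 8 (4-5): L=1.6912, (cx,cy)=(0.2418,0.9703)
member 9 (4-6): L=0.7780, (cx,cy)=(1.0000,0.0000)
member 10 (5-6): L=1.6820, (cx,cy)=(0.2194,-0.9756)
solve A·x = −loads:
  F[0-1] = -1123.2372 N (compression)
  F[0-2] = -582.3479 N (compression)
  F[1-2] = +1062.8903 N (tension)
  F[1-3] = -512.8887 N (compression)
  F[2-3] = -1041.5127 N (compression)
  F[2-4] = -90.2742 N (compression)
  F[3-4] = +138.2494 N (tension)
  F[3-5] = +67.7012 N (tension)
  F[4-5] = -140.4302 N (compression)
  F[4-6] = -32.9534 N (compression)
  F[5-6] = +150.2084 N (tension)
  Rx@0 = +797.1400 N
  Ry@0 = +1102.5090 N
  Ry@6 = -146.5490 N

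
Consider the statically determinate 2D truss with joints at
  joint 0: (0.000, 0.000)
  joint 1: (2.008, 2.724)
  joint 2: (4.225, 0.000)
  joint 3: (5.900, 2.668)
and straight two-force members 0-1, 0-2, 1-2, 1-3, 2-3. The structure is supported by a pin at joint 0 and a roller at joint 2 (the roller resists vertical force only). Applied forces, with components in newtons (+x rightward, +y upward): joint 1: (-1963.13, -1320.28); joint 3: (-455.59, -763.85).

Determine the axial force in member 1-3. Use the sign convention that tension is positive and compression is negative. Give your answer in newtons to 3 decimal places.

N=4 nodes, M=5 members, R=3 reactions → 2N=8, M+R=8
member 0 (0-1): L=3.3841, (cx,cy)=(0.5934,0.8049)
member 1 (0-2): L=4.2250, (cx,cy)=(1.0000,0.0000)
member 2 (1-2): L=3.5122, (cx,cy)=(0.6312,-0.7756)
member 3 (1-3): L=3.8924, (cx,cy)=(0.9999,-0.0144)
member 4 (2-3): L=3.1502, (cx,cy)=(0.5317,0.8469)
solve A·x = −loads:
  F[0-1] = -2414.2997 N (compression)
  F[0-2] = -986.1704 N (compression)
  F[1-2] = +802.9197 N (tension)
  F[1-3] = +23.7514 N (tension)
  F[2-3] = -901.5047 N (compression)
  Rx@0 = +2418.7200 N
  Ry@0 = +1943.3591 N
  Ry@2 = +140.7709 N

23.751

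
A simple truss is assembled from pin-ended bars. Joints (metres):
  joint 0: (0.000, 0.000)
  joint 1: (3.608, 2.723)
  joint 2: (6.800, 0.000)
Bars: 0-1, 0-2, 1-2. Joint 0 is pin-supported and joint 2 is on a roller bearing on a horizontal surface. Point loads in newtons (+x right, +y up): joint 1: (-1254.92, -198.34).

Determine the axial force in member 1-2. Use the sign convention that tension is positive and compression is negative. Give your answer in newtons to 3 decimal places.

N=3 nodes, M=3 members, R=3 reactions → 2N=6, M+R=6
member 0 (0-1): L=4.5202, (cx,cy)=(0.7982,0.6024)
member 1 (0-2): L=6.8000, (cx,cy)=(1.0000,0.0000)
member 2 (1-2): L=4.1957, (cx,cy)=(0.7608,-0.6490)
solve A·x = −loads:
  F[0-1] = -988.7460 N (compression)
  F[0-2] = -465.7117 N (compression)
  F[1-2] = +612.1459 N (tension)
  Rx@0 = +1254.9200 N
  Ry@0 = +595.6248 N
  Ry@2 = -397.2848 N

612.146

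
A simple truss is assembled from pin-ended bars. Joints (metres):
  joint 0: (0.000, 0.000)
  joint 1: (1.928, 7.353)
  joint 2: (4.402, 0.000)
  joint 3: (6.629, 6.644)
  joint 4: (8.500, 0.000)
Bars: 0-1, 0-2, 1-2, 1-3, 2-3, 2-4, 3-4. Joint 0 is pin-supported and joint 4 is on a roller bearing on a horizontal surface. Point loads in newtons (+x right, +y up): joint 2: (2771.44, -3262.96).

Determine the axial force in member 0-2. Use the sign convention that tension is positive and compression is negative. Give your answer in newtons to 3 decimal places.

N=5 nodes, M=7 members, R=3 reactions → 2N=10, M+R=10
member 0 (0-1): L=7.6016, (cx,cy)=(0.2536,0.9673)
member 1 (0-2): L=4.4020, (cx,cy)=(1.0000,0.0000)
member 2 (1-2): L=7.7580, (cx,cy)=(0.3189,-0.9478)
member 3 (1-3): L=4.7542, (cx,cy)=(0.9888,-0.1491)
member 4 (2-3): L=7.0073, (cx,cy)=(0.3178,0.9482)
member 5 (2-4): L=4.0980, (cx,cy)=(1.0000,0.0000)
member 6 (3-4): L=6.9024, (cx,cy)=(0.2711,-0.9626)
solve A·x = −loads:
  F[0-1] = -1626.3096 N (compression)
  F[0-2] = +3183.9241 N (tension)
  F[1-2] = +1817.6620 N (tension)
  F[1-3] = -1003.3471 N (compression)
  F[2-3] = +1624.4175 N (tension)
  F[2-4] = +475.8686 N (tension)
  F[3-4] = -1755.5553 N (compression)
  Rx@0 = -2771.4400 N
  Ry@0 = +1573.1306 N
  Ry@4 = +1689.8294 N

3183.924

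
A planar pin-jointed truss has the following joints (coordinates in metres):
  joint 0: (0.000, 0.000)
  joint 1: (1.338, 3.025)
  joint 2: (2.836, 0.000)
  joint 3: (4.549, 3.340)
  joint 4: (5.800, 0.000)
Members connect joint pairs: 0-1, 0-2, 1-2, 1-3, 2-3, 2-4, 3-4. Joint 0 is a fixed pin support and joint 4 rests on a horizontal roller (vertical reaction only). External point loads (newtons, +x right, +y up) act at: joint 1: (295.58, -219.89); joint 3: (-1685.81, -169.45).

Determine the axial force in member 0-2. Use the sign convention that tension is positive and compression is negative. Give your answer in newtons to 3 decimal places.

N=5 nodes, M=7 members, R=3 reactions → 2N=10, M+R=10
member 0 (0-1): L=3.3077, (cx,cy)=(0.4045,0.9145)
member 1 (0-2): L=2.8360, (cx,cy)=(1.0000,0.0000)
member 2 (1-2): L=3.3756, (cx,cy)=(0.4438,-0.8961)
member 3 (1-3): L=3.2264, (cx,cy)=(0.9952,0.0976)
member 4 (2-3): L=3.7537, (cx,cy)=(0.4564,0.8898)
member 5 (2-4): L=2.9640, (cx,cy)=(1.0000,0.0000)
member 6 (3-4): L=3.5666, (cx,cy)=(0.3508,-0.9365)
solve A·x = −loads:
  F[0-1] = -1117.8884 N (compression)
  F[0-2] = -938.0320 N (compression)
  F[1-2] = +775.9068 N (tension)
  F[1-3] = -1097.3476 N (compression)
  F[2-3] = -781.4360 N (compression)
  F[2-4] = -237.0930 N (compression)
  F[3-4] = +675.9510 N (tension)
  Rx@0 = +1390.2300 N
  Ry@0 = +1022.3460 N
  Ry@4 = -633.0060 N

-938.032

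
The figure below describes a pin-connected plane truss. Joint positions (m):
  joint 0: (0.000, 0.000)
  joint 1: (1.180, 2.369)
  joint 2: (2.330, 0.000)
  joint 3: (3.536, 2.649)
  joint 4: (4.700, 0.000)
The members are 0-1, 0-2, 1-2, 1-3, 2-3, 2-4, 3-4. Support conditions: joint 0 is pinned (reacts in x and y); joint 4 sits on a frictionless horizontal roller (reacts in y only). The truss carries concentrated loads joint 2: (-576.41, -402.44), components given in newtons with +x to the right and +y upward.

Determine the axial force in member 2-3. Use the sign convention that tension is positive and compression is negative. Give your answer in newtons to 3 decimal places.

243.852

N=5 nodes, M=7 members, R=3 reactions → 2N=10, M+R=10
member 0 (0-1): L=2.6466, (cx,cy)=(0.4459,0.8951)
member 1 (0-2): L=2.3300, (cx,cy)=(1.0000,0.0000)
member 2 (1-2): L=2.6334, (cx,cy)=(0.4367,-0.8996)
member 3 (1-3): L=2.3726, (cx,cy)=(0.9930,0.1180)
member 4 (2-3): L=2.9106, (cx,cy)=(0.4143,0.9101)
member 5 (2-4): L=2.3700, (cx,cy)=(1.0000,0.0000)
member 6 (3-4): L=2.8935, (cx,cy)=(0.4023,-0.9155)
solve A·x = −loads:
  F[0-1] = -226.7133 N (compression)
  F[0-2] = -475.3292 N (compression)
  F[1-2] = +200.6498 N (tension)
  F[1-3] = -190.0329 N (compression)
  F[2-3] = +243.8518 N (tension)
  F[2-4] = +87.6658 N (tension)
  F[3-4] = -217.9186 N (compression)
  Rx@0 = +576.4100 N
  Ry@0 = +202.9325 N
  Ry@4 = +199.5075 N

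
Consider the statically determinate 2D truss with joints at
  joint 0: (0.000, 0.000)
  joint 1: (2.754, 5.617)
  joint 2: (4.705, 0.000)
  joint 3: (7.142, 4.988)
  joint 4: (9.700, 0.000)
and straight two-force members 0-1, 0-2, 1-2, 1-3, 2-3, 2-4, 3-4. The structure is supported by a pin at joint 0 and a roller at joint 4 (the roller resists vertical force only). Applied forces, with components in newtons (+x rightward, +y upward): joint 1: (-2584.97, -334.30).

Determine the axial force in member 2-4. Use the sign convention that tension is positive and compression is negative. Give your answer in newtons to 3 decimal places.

-718.974

N=5 nodes, M=7 members, R=3 reactions → 2N=10, M+R=10
member 0 (0-1): L=6.2558, (cx,cy)=(0.4402,0.8979)
member 1 (0-2): L=4.7050, (cx,cy)=(1.0000,0.0000)
member 2 (1-2): L=5.9462, (cx,cy)=(0.3281,-0.9446)
member 3 (1-3): L=4.4329, (cx,cy)=(0.9899,-0.1419)
member 4 (2-3): L=5.5515, (cx,cy)=(0.4390,0.8985)
member 5 (2-4): L=4.9950, (cx,cy)=(1.0000,0.0000)
member 6 (3-4): L=5.6057, (cx,cy)=(0.4563,-0.8898)
solve A·x = −loads:
  F[0-1] = -1933.7342 N (compression)
  F[0-2] = -1733.6812 N (compression)
  F[1-2] = +1285.0342 N (tension)
  F[1-3] = +1325.4605 N (tension)
  F[2-3] = -1351.0284 N (compression)
  F[2-4] = -718.9737 N (compression)
  F[3-4] = +1575.5775 N (tension)
  Rx@0 = +2584.9700 N
  Ry@0 = +1736.2705 N
  Ry@4 = -1401.9705 N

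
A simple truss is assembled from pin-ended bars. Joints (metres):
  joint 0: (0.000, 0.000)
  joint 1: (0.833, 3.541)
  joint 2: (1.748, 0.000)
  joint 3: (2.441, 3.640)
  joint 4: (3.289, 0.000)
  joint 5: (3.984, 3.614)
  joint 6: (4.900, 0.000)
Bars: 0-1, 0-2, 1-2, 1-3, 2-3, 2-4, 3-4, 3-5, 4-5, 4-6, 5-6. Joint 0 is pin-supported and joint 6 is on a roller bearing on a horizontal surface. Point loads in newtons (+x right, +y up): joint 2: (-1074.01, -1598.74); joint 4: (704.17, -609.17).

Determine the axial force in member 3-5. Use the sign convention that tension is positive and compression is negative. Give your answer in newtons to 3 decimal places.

-435.153

N=7 nodes, M=11 members, R=3 reactions → 2N=14, M+R=14
member 0 (0-1): L=3.6377, (cx,cy)=(0.2290,0.9734)
member 1 (0-2): L=1.7480, (cx,cy)=(1.0000,0.0000)
member 2 (1-2): L=3.6573, (cx,cy)=(0.2502,-0.9682)
member 3 (1-3): L=1.6110, (cx,cy)=(0.9981,0.0615)
member 4 (2-3): L=3.7054, (cx,cy)=(0.1870,0.9824)
member 5 (2-4): L=1.5410, (cx,cy)=(1.0000,0.0000)
member 6 (3-4): L=3.7375, (cx,cy)=(0.2269,-0.9739)
member 7 (3-5): L=1.5432, (cx,cy)=(0.9999,-0.0168)
member 8 (4-5): L=3.6802, (cx,cy)=(0.1888,0.9820)
member 9 (4-6): L=1.6110, (cx,cy)=(1.0000,0.0000)
member 10 (5-6): L=3.7283, (cx,cy)=(0.2457,-0.9693)
solve A·x = −loads:
  F[0-1] = -1262.2343 N (compression)
  F[0-2] = -80.7967 N (compression)
  F[1-2] = +1231.0866 N (tension)
  F[1-3] = -598.1719 N (compression)
  F[2-3] = +414.1109 N (tension)
  F[2-4] = +1223.7622 N (tension)
  F[3-4] = -372.4273 N (compression)
  F[3-5] = -435.1535 N (compression)
  F[4-5] = +989.6925 N (tension)
  F[4-6] = +248.1908 N (tension)
  F[5-6] = -1010.1794 N (compression)
  Rx@0 = +369.8400 N
  Ry@0 = +1228.6942 N
  Ry@6 = +979.2158 N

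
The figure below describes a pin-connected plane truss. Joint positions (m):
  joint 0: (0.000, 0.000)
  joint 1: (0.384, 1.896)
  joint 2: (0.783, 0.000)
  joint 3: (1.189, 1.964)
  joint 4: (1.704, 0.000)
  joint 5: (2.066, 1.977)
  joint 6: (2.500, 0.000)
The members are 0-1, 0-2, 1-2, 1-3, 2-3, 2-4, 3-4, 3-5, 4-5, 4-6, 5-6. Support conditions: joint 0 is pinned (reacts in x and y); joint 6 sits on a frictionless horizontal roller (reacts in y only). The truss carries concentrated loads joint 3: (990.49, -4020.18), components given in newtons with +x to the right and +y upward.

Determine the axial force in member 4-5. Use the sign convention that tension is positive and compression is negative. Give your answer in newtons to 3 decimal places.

N=7 nodes, M=11 members, R=3 reactions → 2N=14, M+R=14
member 0 (0-1): L=1.9345, (cx,cy)=(0.1985,0.9801)
member 1 (0-2): L=0.7830, (cx,cy)=(1.0000,0.0000)
member 2 (1-2): L=1.9375, (cx,cy)=(0.2059,-0.9786)
member 3 (1-3): L=0.8079, (cx,cy)=(0.9965,0.0842)
member 4 (2-3): L=2.0055, (cx,cy)=(0.2024,0.9793)
member 5 (2-4): L=0.9210, (cx,cy)=(1.0000,0.0000)
member 6 (3-4): L=2.0304, (cx,cy)=(0.2536,-0.9673)
member 7 (3-5): L=0.8771, (cx,cy)=(0.9999,0.0148)
member 8 (4-5): L=2.0099, (cx,cy)=(0.1801,0.9836)
member 9 (4-6): L=0.7960, (cx,cy)=(1.0000,0.0000)
member 10 (5-6): L=2.0241, (cx,cy)=(0.2144,-0.9767)
solve A·x = −loads:
  F[0-1] = -1357.0581 N (compression)
  F[0-2] = +1259.8679 N (tension)
  F[1-2] = +1312.5992 N (tension)
  F[1-3] = -541.6067 N (compression)
  F[2-3] = -1311.6230 N (compression)
  F[2-4] = +1795.7006 N (tension)
  F[3-4] = -2797.7182 N (compression)
  F[3-5] = -1086.1935 N (compression)
  F[4-5] = +2751.2185 N (tension)
  F[4-6] = +590.5488 N (tension)
  F[5-6] = -2754.1839 N (compression)
  Rx@0 = -990.4900 N
  Ry@0 = +1330.0534 N
  Ry@6 = +2690.1266 N

2751.218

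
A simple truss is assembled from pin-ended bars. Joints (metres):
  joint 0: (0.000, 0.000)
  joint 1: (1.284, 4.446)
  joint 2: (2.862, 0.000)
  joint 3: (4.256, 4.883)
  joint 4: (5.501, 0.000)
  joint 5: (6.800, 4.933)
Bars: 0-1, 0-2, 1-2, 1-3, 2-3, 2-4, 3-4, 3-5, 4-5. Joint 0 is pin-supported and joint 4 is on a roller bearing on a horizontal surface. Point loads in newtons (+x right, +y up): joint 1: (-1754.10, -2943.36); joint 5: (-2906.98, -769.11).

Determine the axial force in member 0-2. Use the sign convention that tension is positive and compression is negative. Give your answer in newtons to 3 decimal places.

N=6 nodes, M=9 members, R=3 reactions → 2N=12, M+R=12
member 0 (0-1): L=4.6277, (cx,cy)=(0.2775,0.9607)
member 1 (0-2): L=2.8620, (cx,cy)=(1.0000,0.0000)
member 2 (1-2): L=4.7177, (cx,cy)=(0.3345,-0.9424)
member 3 (1-3): L=3.0040, (cx,cy)=(0.9894,0.1455)
member 4 (2-3): L=5.0781, (cx,cy)=(0.2745,0.9616)
member 5 (2-4): L=2.6390, (cx,cy)=(1.0000,0.0000)
member 6 (3-4): L=5.0392, (cx,cy)=(0.2471,-0.9690)
member 7 (3-5): L=2.5445, (cx,cy)=(0.9998,0.0197)
member 8 (4-5): L=5.1012, (cx,cy)=(0.2546,0.9670)
solve A·x = −loads:
  F[0-1] = -6348.5029 N (compression)
  F[0-2] = -2899.6252 N (compression)
  F[1-2] = +3181.5781 N (tension)
  F[1-3] = -1083.0594 N (compression)
  F[2-3] = -3118.1126 N (compression)
  F[2-4] = -979.4797 N (compression)
  F[3-4] = +3201.7071 N (tension)
  F[3-5] = -2719.0460 N (compression)
  F[4-5] = -740.0774 N (compression)
  Rx@0 = +4661.0800 N
  Ry@0 = +6099.2431 N
  Ry@4 = -2386.7731 N

-2899.625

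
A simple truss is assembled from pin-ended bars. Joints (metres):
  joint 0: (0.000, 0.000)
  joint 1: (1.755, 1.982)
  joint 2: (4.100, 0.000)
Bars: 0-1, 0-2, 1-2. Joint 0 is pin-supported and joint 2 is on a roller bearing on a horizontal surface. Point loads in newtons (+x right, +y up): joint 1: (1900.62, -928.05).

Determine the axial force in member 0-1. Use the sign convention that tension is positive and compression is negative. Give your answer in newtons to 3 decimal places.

N=3 nodes, M=3 members, R=3 reactions → 2N=6, M+R=6
member 0 (0-1): L=2.6473, (cx,cy)=(0.6629,0.7487)
member 1 (0-2): L=4.1000, (cx,cy)=(1.0000,0.0000)
member 2 (1-2): L=3.0704, (cx,cy)=(0.7637,-0.6455)
solve A·x = −loads:
  F[0-1] = +518.2302 N (tension)
  F[0-2] = +1557.0684 N (tension)
  F[1-2] = -2038.7296 N (compression)
  Rx@0 = -1900.6200 N
  Ry@0 = -387.9882 N
  Ry@2 = +1316.0382 N

518.230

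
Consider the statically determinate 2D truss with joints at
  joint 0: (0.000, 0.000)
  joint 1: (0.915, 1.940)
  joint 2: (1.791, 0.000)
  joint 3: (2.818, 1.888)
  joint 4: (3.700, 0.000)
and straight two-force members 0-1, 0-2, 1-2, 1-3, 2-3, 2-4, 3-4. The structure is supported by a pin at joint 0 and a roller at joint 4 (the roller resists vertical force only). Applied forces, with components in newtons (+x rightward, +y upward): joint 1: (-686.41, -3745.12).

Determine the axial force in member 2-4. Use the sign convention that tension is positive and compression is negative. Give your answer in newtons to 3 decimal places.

264.533

N=5 nodes, M=7 members, R=3 reactions → 2N=10, M+R=10
member 0 (0-1): L=2.1450, (cx,cy)=(0.4266,0.9044)
member 1 (0-2): L=1.7910, (cx,cy)=(1.0000,0.0000)
member 2 (1-2): L=2.1286, (cx,cy)=(0.4115,-0.9114)
member 3 (1-3): L=1.9037, (cx,cy)=(0.9996,-0.0273)
member 4 (2-3): L=2.1492, (cx,cy)=(0.4778,0.8784)
member 5 (2-4): L=1.9090, (cx,cy)=(1.0000,0.0000)
member 6 (3-4): L=2.0839, (cx,cy)=(0.4233,-0.9060)
solve A·x = −loads:
  F[0-1] = -3514.6978 N (compression)
  F[0-2] = +812.8993 N (tension)
  F[1-2] = -604.3938 N (compression)
  F[1-3] = -564.3798 N (compression)
  F[2-3] = +627.0623 N (tension)
  F[2-4] = +264.5330 N (tension)
  F[3-4] = -624.9994 N (compression)
  Rx@0 = +686.4100 N
  Ry@0 = +3178.8634 N
  Ry@4 = +566.2566 N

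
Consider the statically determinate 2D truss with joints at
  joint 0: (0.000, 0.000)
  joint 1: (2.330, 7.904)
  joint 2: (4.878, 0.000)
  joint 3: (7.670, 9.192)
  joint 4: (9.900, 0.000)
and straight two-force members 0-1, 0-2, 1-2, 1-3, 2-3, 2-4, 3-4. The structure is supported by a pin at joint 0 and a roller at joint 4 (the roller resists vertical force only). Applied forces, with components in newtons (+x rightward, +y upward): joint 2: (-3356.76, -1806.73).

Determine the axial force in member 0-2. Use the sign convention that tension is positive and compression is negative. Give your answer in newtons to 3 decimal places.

N=5 nodes, M=7 members, R=3 reactions → 2N=10, M+R=10
member 0 (0-1): L=8.2403, (cx,cy)=(0.2828,0.9592)
member 1 (0-2): L=4.8780, (cx,cy)=(1.0000,0.0000)
member 2 (1-2): L=8.3045, (cx,cy)=(0.3068,-0.9518)
member 3 (1-3): L=5.4931, (cx,cy)=(0.9721,0.2345)
member 4 (2-3): L=9.6067, (cx,cy)=(0.2906,0.9568)
member 5 (2-4): L=5.0220, (cx,cy)=(1.0000,0.0000)
member 6 (3-4): L=9.4586, (cx,cy)=(0.2358,-0.9718)
solve A·x = −loads:
  F[0-1] = -955.4974 N (compression)
  F[0-2] = -3086.5859 N (compression)
  F[1-2] = +829.9497 N (tension)
  F[1-3] = -539.8695 N (compression)
  F[2-3] = +1062.6813 N (tension)
  F[2-4] = +215.9706 N (tension)
  F[3-4] = -916.0481 N (compression)
  Rx@0 = +3356.7600 N
  Ry@0 = +916.5049 N
  Ry@4 = +890.2251 N

-3086.586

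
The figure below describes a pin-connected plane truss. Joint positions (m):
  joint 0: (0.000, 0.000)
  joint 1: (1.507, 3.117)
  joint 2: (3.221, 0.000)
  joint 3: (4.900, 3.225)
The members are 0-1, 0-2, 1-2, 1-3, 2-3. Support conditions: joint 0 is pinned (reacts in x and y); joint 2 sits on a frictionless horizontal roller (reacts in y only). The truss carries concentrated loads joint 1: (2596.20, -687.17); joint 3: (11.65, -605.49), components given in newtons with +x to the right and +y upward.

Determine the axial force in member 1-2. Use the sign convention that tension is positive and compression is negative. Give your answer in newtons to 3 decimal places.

N=4 nodes, M=5 members, R=3 reactions → 2N=8, M+R=8
member 0 (0-1): L=3.4622, (cx,cy)=(0.4353,0.9003)
member 1 (0-2): L=3.2210, (cx,cy)=(1.0000,0.0000)
member 2 (1-2): L=3.5572, (cx,cy)=(0.4818,-0.8763)
member 3 (1-3): L=3.3947, (cx,cy)=(0.9995,0.0318)
member 4 (2-3): L=3.6359, (cx,cy)=(0.4618,0.8870)
solve A·x = −loads:
  F[0-1] = +2747.9724 N (tension)
  F[0-2] = +1411.7290 N (tension)
  F[1-2] = -3595.5005 N (compression)
  F[1-3] = +332.5568 N (tension)
  F[2-3] = -694.5613 N (compression)
  Rx@0 = -2607.8500 N
  Ry@0 = -2473.9941 N
  Ry@2 = +3766.6541 N

-3595.500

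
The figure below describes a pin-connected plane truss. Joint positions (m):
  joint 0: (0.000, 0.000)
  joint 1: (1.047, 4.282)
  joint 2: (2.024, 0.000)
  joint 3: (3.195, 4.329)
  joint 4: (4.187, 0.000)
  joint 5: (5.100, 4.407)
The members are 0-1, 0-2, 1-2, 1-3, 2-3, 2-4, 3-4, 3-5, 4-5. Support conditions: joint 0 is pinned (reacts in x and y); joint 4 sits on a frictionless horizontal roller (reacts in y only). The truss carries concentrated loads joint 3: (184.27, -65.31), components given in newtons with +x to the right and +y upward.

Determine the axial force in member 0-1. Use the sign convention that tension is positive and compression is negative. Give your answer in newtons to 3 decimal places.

N=6 nodes, M=9 members, R=3 reactions → 2N=12, M+R=12
member 0 (0-1): L=4.4081, (cx,cy)=(0.2375,0.9714)
member 1 (0-2): L=2.0240, (cx,cy)=(1.0000,0.0000)
member 2 (1-2): L=4.3920, (cx,cy)=(0.2224,-0.9749)
member 3 (1-3): L=2.1485, (cx,cy)=(0.9998,0.0219)
member 4 (2-3): L=4.4846, (cx,cy)=(0.2611,0.9653)
member 5 (2-4): L=2.1630, (cx,cy)=(1.0000,0.0000)
member 6 (3-4): L=4.4412, (cx,cy)=(0.2234,-0.9747)
member 7 (3-5): L=1.9066, (cx,cy)=(0.9992,0.0409)
member 8 (4-5): L=4.5006, (cx,cy)=(0.2029,0.9792)
solve A·x = −loads:
  F[0-1] = +180.2026 N (tension)
  F[0-2] = +141.4692 N (tension)
  F[1-2] = -177.6968 N (compression)
  F[1-3] = +82.3488 N (tension)
  F[2-3] = +179.4708 N (tension)
  F[2-4] = +55.0781 N (tension)
  F[3-4] = -246.5858 N (compression)
  F[3-5] = -0.0000 N (compression)
  F[4-5] = +0.0000 N (tension)
  Rx@0 = -184.2700 N
  Ry@0 = -175.0459 N
  Ry@4 = +240.3559 N

180.203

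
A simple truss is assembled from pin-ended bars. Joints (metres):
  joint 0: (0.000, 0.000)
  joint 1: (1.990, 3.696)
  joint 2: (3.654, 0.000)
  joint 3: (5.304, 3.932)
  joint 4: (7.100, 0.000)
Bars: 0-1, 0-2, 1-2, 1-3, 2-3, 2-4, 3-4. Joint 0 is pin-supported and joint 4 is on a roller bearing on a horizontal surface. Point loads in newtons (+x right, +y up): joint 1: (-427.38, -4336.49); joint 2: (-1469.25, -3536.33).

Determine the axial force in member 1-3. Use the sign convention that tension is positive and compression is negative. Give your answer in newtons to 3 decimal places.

N=5 nodes, M=7 members, R=3 reactions → 2N=10, M+R=10
member 0 (0-1): L=4.1977, (cx,cy)=(0.4741,0.8805)
member 1 (0-2): L=3.6540, (cx,cy)=(1.0000,0.0000)
member 2 (1-2): L=4.0533, (cx,cy)=(0.4105,-0.9118)
member 3 (1-3): L=3.3224, (cx,cy)=(0.9975,0.0710)
member 4 (2-3): L=4.2642, (cx,cy)=(0.3869,0.9221)
member 5 (2-4): L=3.4460, (cx,cy)=(1.0000,0.0000)
member 6 (3-4): L=4.3228, (cx,cy)=(0.4155,-0.9096)
solve A·x = −loads:
  F[0-1] = -5746.7042 N (compression)
  F[0-2] = +827.7182 N (tension)
  F[1-2] = +594.8795 N (tension)
  F[1-3] = -2547.6187 N (compression)
  F[2-3] = +3246.8084 N (tension)
  F[2-4] = +1284.8458 N (tension)
  F[3-4] = -3092.4709 N (compression)
  Rx@0 = +1896.6300 N
  Ry@0 = +5059.8949 N
  Ry@4 = +2812.9251 N

-2547.619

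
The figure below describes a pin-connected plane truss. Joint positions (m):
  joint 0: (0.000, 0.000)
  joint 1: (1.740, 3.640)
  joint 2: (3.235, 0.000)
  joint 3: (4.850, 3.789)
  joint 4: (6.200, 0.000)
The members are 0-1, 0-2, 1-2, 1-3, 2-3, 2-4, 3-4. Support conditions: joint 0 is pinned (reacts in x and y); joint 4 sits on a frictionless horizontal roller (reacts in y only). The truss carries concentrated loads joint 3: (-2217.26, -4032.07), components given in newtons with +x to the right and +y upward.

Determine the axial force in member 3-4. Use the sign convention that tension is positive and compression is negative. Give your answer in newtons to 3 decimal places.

N=5 nodes, M=7 members, R=3 reactions → 2N=10, M+R=10
member 0 (0-1): L=4.0345, (cx,cy)=(0.4313,0.9022)
member 1 (0-2): L=3.2350, (cx,cy)=(1.0000,0.0000)
member 2 (1-2): L=3.9351, (cx,cy)=(0.3799,-0.9250)
member 3 (1-3): L=3.1136, (cx,cy)=(0.9989,0.0479)
member 4 (2-3): L=4.1188, (cx,cy)=(0.3921,0.9199)
member 5 (2-4): L=2.9650, (cx,cy)=(1.0000,0.0000)
member 6 (3-4): L=4.0223, (cx,cy)=(0.3356,-0.9420)
solve A·x = −loads:
  F[0-1] = -2474.9921 N (compression)
  F[0-2] = -1149.8452 N (compression)
  F[1-2] = +2313.1813 N (tension)
  F[1-3] = -1948.4684 N (compression)
  F[2-3] = -2326.0004 N (compression)
  F[2-4] = +641.0050 N (tension)
  F[3-4] = -1909.8698 N (compression)
  Rx@0 = +2217.2600 N
  Ry@0 = +2232.9827 N
  Ry@4 = +1799.0873 N

-1909.870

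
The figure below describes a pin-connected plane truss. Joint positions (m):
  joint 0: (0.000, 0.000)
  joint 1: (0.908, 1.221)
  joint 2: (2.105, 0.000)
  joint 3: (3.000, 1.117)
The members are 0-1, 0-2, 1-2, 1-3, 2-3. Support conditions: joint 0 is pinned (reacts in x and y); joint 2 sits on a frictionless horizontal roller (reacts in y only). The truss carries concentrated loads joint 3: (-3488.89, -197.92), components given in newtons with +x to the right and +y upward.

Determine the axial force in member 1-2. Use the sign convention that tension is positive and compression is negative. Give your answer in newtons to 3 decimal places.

N=4 nodes, M=5 members, R=3 reactions → 2N=8, M+R=8
member 0 (0-1): L=1.5216, (cx,cy)=(0.5967,0.8024)
member 1 (0-2): L=2.1050, (cx,cy)=(1.0000,0.0000)
member 2 (1-2): L=1.7099, (cx,cy)=(0.7001,-0.7141)
member 3 (1-3): L=2.0946, (cx,cy)=(0.9988,-0.0497)
member 4 (2-3): L=1.4313, (cx,cy)=(0.6253,0.7804)
solve A·x = −loads:
  F[0-1] = -2202.2856 N (compression)
  F[0-2] = -2174.7084 N (compression)
  F[1-2] = +2697.7214 N (tension)
  F[1-3] = -3206.6871 N (compression)
  F[2-3] = -457.6396 N (compression)
  Rx@0 = +3488.8900 N
  Ry@0 = +1767.1980 N
  Ry@2 = -1569.2780 N

2697.721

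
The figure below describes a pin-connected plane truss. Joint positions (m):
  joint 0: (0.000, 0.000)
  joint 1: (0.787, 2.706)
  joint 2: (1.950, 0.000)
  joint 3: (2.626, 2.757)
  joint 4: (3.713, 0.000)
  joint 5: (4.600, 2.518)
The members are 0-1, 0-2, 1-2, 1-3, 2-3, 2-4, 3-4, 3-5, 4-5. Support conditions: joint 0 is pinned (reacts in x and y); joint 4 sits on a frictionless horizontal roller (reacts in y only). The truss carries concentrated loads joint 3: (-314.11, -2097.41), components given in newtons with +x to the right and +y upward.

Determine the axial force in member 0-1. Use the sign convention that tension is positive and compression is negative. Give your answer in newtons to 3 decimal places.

N=6 nodes, M=9 members, R=3 reactions → 2N=12, M+R=12
member 0 (0-1): L=2.8181, (cx,cy)=(0.2793,0.9602)
member 1 (0-2): L=1.9500, (cx,cy)=(1.0000,0.0000)
member 2 (1-2): L=2.9453, (cx,cy)=(0.3949,-0.9187)
member 3 (1-3): L=1.8397, (cx,cy)=(0.9996,0.0277)
member 4 (2-3): L=2.8387, (cx,cy)=(0.2381,0.9712)
member 5 (2-4): L=1.7630, (cx,cy)=(1.0000,0.0000)
member 6 (3-4): L=2.9635, (cx,cy)=(0.3668,-0.9303)
member 7 (3-5): L=1.9884, (cx,cy)=(0.9928,-0.1202)
member 8 (4-5): L=2.6697, (cx,cy)=(0.3323,0.9432)
solve A·x = −loads:
  F[0-1] = -882.3682 N (compression)
  F[0-2] = -67.6962 N (compression)
  F[1-2] = +903.9872 N (tension)
  F[1-3] = -603.5955 N (compression)
  F[2-3] = -855.1312 N (compression)
  F[2-4] = +492.8945 N (tension)
  F[3-4] = -1343.8056 N (compression)
  F[3-5] = +0.0000 N (tension)
  F[4-5] = -0.0000 N (compression)
  Rx@0 = +314.1100 N
  Ry@0 = +847.2626 N
  Ry@4 = +1250.1474 N

-882.368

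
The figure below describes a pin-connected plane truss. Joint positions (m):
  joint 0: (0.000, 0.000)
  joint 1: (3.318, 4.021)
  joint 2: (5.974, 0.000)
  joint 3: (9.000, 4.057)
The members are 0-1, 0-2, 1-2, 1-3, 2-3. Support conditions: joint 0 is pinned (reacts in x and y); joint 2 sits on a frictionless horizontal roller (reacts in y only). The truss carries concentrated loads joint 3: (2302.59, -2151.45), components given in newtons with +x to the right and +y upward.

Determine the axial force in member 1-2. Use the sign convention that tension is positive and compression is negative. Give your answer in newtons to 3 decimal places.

-3150.277

N=4 nodes, M=5 members, R=3 reactions → 2N=8, M+R=8
member 0 (0-1): L=5.2132, (cx,cy)=(0.6365,0.7713)
member 1 (0-2): L=5.9740, (cx,cy)=(1.0000,0.0000)
member 2 (1-2): L=4.8190, (cx,cy)=(0.5512,-0.8344)
member 3 (1-3): L=5.6821, (cx,cy)=(1.0000,0.0063)
member 4 (2-3): L=5.0612, (cx,cy)=(0.5979,0.8016)
solve A·x = −loads:
  F[0-1] = +3440.2276 N (tension)
  F[0-2] = +113.0228 N (tension)
  F[1-2] = -3150.2771 N (compression)
  F[1-3] = +3925.9260 N (tension)
  F[2-3] = -2715.0225 N (compression)
  Rx@0 = -2302.5900 N
  Ry@0 = -2653.4810 N
  Ry@2 = +4804.9310 N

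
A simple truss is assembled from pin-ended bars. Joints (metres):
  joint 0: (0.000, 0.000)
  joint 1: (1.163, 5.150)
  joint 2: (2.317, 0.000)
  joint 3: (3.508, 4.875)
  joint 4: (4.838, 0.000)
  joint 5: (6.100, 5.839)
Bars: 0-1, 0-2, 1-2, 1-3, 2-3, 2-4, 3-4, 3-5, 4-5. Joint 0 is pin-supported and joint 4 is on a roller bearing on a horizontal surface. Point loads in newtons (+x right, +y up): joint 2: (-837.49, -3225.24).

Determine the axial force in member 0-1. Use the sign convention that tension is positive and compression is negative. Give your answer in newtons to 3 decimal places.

-1722.938

N=6 nodes, M=9 members, R=3 reactions → 2N=12, M+R=12
member 0 (0-1): L=5.2797, (cx,cy)=(0.2203,0.9754)
member 1 (0-2): L=2.3170, (cx,cy)=(1.0000,0.0000)
member 2 (1-2): L=5.2777, (cx,cy)=(0.2187,-0.9758)
member 3 (1-3): L=2.3611, (cx,cy)=(0.9932,-0.1165)
member 4 (2-3): L=5.0184, (cx,cy)=(0.2373,0.9714)
member 5 (2-4): L=2.5210, (cx,cy)=(1.0000,0.0000)
member 6 (3-4): L=5.0532, (cx,cy)=(0.2632,-0.9647)
member 7 (3-5): L=2.7655, (cx,cy)=(0.9373,0.3486)
member 8 (4-5): L=5.9738, (cx,cy)=(0.2113,0.9774)
solve A·x = −loads:
  F[0-1] = -1722.9385 N (compression)
  F[0-2] = -457.9640 N (compression)
  F[1-2] = +1815.6152 N (tension)
  F[1-3] = -781.8415 N (compression)
  F[2-3] = +1496.3089 N (tension)
  F[2-4] = +421.4046 N (tension)
  F[3-4] = -1601.0743 N (compression)
  F[3-5] = -0.0000 N (compression)
  F[4-5] = +0.0000 N (tension)
  Rx@0 = +837.4900 N
  Ry@0 = +1680.6180 N
  Ry@4 = +1544.6220 N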